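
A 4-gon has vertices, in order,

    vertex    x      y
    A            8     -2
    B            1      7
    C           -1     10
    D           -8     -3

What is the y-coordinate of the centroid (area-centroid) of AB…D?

Apply the shoelace formula. First the cross-terms c_i = x_i·y_{i+1} − x_{i+1}·y_i:
  58, 17, 83, 40  ⇒  2A = 198, A = 99.
Then Σ (y_i + y_{i+1})·c_i = 960, so ȳ = 960 / (6·99) = 160/99.

160/99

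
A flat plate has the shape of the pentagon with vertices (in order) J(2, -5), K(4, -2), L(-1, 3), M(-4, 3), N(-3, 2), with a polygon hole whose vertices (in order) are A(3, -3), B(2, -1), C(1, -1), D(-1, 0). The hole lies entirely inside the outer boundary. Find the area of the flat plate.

21.5

Outer boundary:
Apply Gauss's area formula: 2A = Σ (x_i·y_{i+1} − x_{i+1}·y_i), indices taken mod 5.
Cross-terms: 16, 10, 9, 1, 11  ⇒  Σ = 47
Area = |Σ|/2 = 23.5.
Hole:
A→B: (3)(-1) − (2)(-3) = 3
B→C: (2)(-1) − (1)(-1) = -1
C→D: (1)(0) − (-1)(-1) = -1
D→A: (-1)(-3) − (3)(0) = 3
Σ = 4
Area = |Σ|/2 = 2.
Net area = 23.5 − 2 = 21.5.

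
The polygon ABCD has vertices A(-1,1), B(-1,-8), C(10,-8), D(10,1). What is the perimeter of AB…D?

40

|AB| = √((0)² + (-9)²) = √81 = 9
|BC| = √((11)² + (0)²) = √121 = 11
|CD| = √((0)² + (9)²) = √81 = 9
|DA| = √((-11)² + (0)²) = √121 = 11
Perimeter = 9 + 11 + 9 + 11 = 40.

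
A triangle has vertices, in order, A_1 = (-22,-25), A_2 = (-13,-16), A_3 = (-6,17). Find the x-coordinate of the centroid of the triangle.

Apply Gauss's area formula. First the cross-terms c_i = x_i·y_{i+1} − x_{i+1}·y_i:
  27, -317, 524  ⇒  2A = 234, A = 117.
Then Σ (x_i + x_{i+1})·c_i = -9594, so x̄ = -9594 / (6·117) = -41/3.

-41/3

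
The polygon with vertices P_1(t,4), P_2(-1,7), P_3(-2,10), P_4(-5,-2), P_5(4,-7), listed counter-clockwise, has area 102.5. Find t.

6

The doubled signed area Σ (x_i y_{i+1} − x_{i+1} y_i) is linear in t.
With t=0 it equals 121; the coefficient of t is 14 (from the two edges through P_1).
So 14·t + 121 = 2·102.5 = 205 ⇒ t = 6.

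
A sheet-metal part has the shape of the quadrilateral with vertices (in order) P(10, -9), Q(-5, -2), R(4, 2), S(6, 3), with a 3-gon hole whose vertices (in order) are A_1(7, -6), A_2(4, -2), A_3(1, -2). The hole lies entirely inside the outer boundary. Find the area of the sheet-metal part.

69.5

Outer boundary:
Σ = (-65) + (-2) + (0) + (-84) = -151
Area = |Σ|/2 = 75.5.
Hole:
Apply the shoelace formula: 2A = Σ (x_i·y_{i+1} − x_{i+1}·y_i), indices taken mod 3.
Σ = (10) + (-6) + (8) = 12
Area = |Σ|/2 = 6.
Net area = 75.5 − 6 = 69.5.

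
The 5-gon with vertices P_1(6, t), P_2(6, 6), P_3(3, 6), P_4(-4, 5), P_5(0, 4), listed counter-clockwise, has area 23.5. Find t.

The doubled signed area Σ (x_i y_{i+1} − x_{i+1} y_i) is linear in t.
With t=0 it equals 53; the coefficient of t is -6 (from the two edges through P_1).
So -6·t + 53 = 2·23.5 = 47 ⇒ t = 1.

1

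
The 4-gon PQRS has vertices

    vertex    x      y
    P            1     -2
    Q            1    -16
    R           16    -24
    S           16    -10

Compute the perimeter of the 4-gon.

|PQ| = √((0)² + (-14)²) = √196 = 14
|QR| = √((15)² + (-8)²) = √289 = 17
|RS| = √((0)² + (14)²) = √196 = 14
|SP| = √((-15)² + (8)²) = √289 = 17
Perimeter = 14 + 17 + 14 + 17 = 62.

62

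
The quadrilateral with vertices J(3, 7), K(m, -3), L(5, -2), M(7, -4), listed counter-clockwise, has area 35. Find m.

Write out the shoelace sum; only the two edges meeting at K involve m:
2·Area = [(3·(-3) − m·7) + (m·(-2) − 5·(-3))] + 55
       = -9·m + 61 = 70
⇒ m = -1.

-1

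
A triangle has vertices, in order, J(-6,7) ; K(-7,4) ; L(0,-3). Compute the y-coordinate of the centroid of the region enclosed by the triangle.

Apply Gauss's area formula. First the cross-terms c_i = x_i·y_{i+1} − x_{i+1}·y_i:
  25, 21, -18  ⇒  2A = 28, A = 14.
Then Σ (y_i + y_{i+1})·c_i = 224, so ȳ = 224 / (6·14) = 8/3.

8/3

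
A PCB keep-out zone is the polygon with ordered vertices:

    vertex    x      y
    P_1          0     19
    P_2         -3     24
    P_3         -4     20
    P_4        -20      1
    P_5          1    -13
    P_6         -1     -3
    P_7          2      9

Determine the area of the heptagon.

Σ = (57) + (36) + (396) + (259) + (-16) + (-3) + (38) = 767
Area = |Σ|/2 = 383.5.

383.5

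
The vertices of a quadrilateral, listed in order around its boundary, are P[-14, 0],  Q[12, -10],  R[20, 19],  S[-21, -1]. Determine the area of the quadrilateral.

466.5

Apply Gauss's area formula: 2A = Σ (x_i·y_{i+1} − x_{i+1}·y_i), indices taken mod 4.
Cross-terms: 140, 428, 379, -14  ⇒  Σ = 933
Area = |Σ|/2 = 466.5.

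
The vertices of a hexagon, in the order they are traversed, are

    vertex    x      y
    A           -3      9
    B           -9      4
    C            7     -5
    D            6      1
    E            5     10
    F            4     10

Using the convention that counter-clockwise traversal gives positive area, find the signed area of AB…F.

127

Σ = (69) + (17) + (37) + (55) + (10) + (66) = 254
Signed area = Σ/2 = 127 (positive ⇒ counter-clockwise traversal).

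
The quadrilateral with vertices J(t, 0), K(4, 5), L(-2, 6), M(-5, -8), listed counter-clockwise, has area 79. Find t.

6

Write out the shoelace sum; only the two edges meeting at J involve t:
2·Area = [((-5)·0 − t·(-8)) + (t·5 − 4·0)] + 80
       = 13·t + 80 = 158
⇒ t = 6.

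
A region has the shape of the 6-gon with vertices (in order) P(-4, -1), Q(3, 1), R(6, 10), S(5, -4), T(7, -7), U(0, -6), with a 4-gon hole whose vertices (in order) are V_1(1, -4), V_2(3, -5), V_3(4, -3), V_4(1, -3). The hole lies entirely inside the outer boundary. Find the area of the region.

Outer boundary:
Apply the shoelace (surveyor's) formula: 2A = Σ (x_i·y_{i+1} − x_{i+1}·y_i), indices taken mod 6.
Cross-terms: -1, 24, -74, -7, -42, -24  ⇒  Σ = -124
Area = |Σ|/2 = 62.
Hole:
Cross-terms: 7, 11, -9, -1  ⇒  Σ = 8
Area = |Σ|/2 = 4.
Net area = 62 − 4 = 58.

58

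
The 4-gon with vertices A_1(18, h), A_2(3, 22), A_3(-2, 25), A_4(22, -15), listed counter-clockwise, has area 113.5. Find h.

Write out the shoelace sum; only the two edges meeting at A_1 involve h:
2·Area = [(22·h − 18·(-15)) + (18·22 − 3·h)] + -401
       = 19·h + 265 = 227
⇒ h = -2.

-2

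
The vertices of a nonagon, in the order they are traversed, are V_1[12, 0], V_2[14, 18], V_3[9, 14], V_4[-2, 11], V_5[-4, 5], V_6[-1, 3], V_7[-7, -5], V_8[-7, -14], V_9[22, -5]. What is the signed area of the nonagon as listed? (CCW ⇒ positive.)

Apply the shoelace (surveyor's) formula: 2A = Σ (x_i·y_{i+1} − x_{i+1}·y_i), indices taken mod 9.
Cross-terms: 216, 34, 127, 34, -7, 26, 63, 343, 60  ⇒  Σ = 896
Signed area = Σ/2 = 448 (positive ⇒ counter-clockwise traversal).

448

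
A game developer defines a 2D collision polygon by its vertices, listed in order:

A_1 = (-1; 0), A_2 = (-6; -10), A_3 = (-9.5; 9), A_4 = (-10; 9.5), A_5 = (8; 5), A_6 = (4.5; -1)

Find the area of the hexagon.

148.375

Apply the shoelace (surveyor's) formula: 2A = Σ (x_i·y_{i+1} − x_{i+1}·y_i), indices taken mod 6.
Σ = (10) + (-149) + (-0.25) + (-126) + (-30.5) + (-1) = -296.75
Area = |Σ|/2 = 148.375.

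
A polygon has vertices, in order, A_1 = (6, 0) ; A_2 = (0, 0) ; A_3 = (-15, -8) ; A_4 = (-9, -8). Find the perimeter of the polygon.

46

|A_1A_2| = √((-6)² + (0)²) = √36 = 6
|A_2A_3| = √((-15)² + (-8)²) = √289 = 17
|A_3A_4| = √((6)² + (0)²) = √36 = 6
|A_4A_1| = √((15)² + (8)²) = √289 = 17
Perimeter = 6 + 17 + 6 + 17 = 46.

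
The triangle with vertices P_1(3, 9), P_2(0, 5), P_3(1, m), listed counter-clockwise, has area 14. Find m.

The doubled signed area Σ (x_i y_{i+1} − x_{i+1} y_i) is linear in m.
With m=0 it equals 19; the coefficient of m is -3 (from the two edges through P_3).
So -3·m + 19 = 2·14 = 28 ⇒ m = -3.

-3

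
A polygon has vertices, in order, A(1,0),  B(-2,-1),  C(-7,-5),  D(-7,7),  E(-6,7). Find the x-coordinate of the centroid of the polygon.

-319/72

Apply the shoelace formula. First the cross-terms c_i = x_i·y_{i+1} − x_{i+1}·y_i:
  -1, 3, -84, -7, -7  ⇒  2A = -96, A = -48.
Then Σ (x_i + x_{i+1})·c_i = 1276, so x̄ = 1276 / (6·(-48)) = -319/72.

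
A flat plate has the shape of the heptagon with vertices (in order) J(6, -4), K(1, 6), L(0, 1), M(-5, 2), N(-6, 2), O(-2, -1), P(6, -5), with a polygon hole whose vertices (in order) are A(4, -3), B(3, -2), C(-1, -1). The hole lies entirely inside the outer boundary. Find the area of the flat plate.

38.5

Outer boundary:
Apply Gauss's area formula: 2A = Σ (x_i·y_{i+1} − x_{i+1}·y_i), indices taken mod 7.
J→K: (6)(6) − (1)(-4) = 40
K→L: (1)(1) − (0)(6) = 1
L→M: (0)(2) − (-5)(1) = 5
M→N: (-5)(2) − (-6)(2) = 2
N→O: (-6)(-1) − (-2)(2) = 10
O→P: (-2)(-5) − (6)(-1) = 16
P→J: (6)(-4) − (6)(-5) = 6
Σ = 80
Area = |Σ|/2 = 40.
Hole:
A→B: (4)(-2) − (3)(-3) = 1
B→C: (3)(-1) − (-1)(-2) = -5
C→A: (-1)(-3) − (4)(-1) = 7
Σ = 3
Area = |Σ|/2 = 1.5.
Net area = 40 − 1.5 = 38.5.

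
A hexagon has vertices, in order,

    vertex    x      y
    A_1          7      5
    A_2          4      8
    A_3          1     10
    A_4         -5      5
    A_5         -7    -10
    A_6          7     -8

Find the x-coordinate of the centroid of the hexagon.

118/255

Apply Gauss's area formula. First the cross-terms c_i = x_i·y_{i+1} − x_{i+1}·y_i:
  36, 32, 55, 85, 126, 91  ⇒  2A = 425, A = 212.5.
Then Σ (x_i + x_{i+1})·c_i = 590, so x̄ = 590 / (6·212.5) = 118/255.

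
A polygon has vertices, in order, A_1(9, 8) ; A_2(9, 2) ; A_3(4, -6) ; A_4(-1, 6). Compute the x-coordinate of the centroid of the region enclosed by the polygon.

4.625

Apply Gauss's area formula. First the cross-terms c_i = x_i·y_{i+1} − x_{i+1}·y_i:
  -54, -62, 18, -62  ⇒  2A = -160, A = -80.
Then Σ (x_i + x_{i+1})·c_i = -2220, so x̄ = -2220 / (6·(-80)) = 4.625.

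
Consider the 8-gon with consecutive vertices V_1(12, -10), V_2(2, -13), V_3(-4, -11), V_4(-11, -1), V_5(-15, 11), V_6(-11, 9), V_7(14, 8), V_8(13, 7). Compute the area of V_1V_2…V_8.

Σ = (-136) + (-74) + (-117) + (-136) + (-14) + (-214) + (-6) + (-214) = -911
Area = |Σ|/2 = 455.5.

455.5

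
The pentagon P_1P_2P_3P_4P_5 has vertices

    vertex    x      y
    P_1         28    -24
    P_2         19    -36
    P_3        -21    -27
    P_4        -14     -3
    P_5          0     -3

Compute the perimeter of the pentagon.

130

|P_1P_2| = √((-9)² + (-12)²) = √225 = 15
|P_2P_3| = √((-40)² + (9)²) = √1681 = 41
|P_3P_4| = √((7)² + (24)²) = √625 = 25
|P_4P_5| = √((14)² + (0)²) = √196 = 14
|P_5P_1| = √((28)² + (-21)²) = √1225 = 35
Perimeter = 15 + 41 + 25 + 14 + 35 = 130.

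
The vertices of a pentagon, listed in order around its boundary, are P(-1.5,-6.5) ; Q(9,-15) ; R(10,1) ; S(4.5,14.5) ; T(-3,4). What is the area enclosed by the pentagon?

Apply the shoelace (surveyor's) formula: 2A = Σ (x_i·y_{i+1} − x_{i+1}·y_i), indices taken mod 5.
Σ = (81) + (159) + (140.5) + (61.5) + (25.5) = 467.5
Area = |Σ|/2 = 233.75.

233.75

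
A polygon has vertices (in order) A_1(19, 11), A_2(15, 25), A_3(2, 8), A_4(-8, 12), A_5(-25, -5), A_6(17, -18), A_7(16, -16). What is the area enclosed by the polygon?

919.5

A_1→A_2: (19)(25) − (15)(11) = 310
A_2→A_3: (15)(8) − (2)(25) = 70
A_3→A_4: (2)(12) − (-8)(8) = 88
A_4→A_5: (-8)(-5) − (-25)(12) = 340
A_5→A_6: (-25)(-18) − (17)(-5) = 535
A_6→A_7: (17)(-16) − (16)(-18) = 16
A_7→A_1: (16)(11) − (19)(-16) = 480
Σ = 1839
Area = |Σ|/2 = 919.5.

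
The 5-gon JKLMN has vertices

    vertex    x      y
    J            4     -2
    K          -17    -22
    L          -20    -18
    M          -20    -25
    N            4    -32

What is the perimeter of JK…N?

96

|JK| = √((-21)² + (-20)²) = √841 = 29
|KL| = √((-3)² + (4)²) = √25 = 5
|LM| = √((0)² + (-7)²) = √49 = 7
|MN| = √((24)² + (-7)²) = √625 = 25
|NJ| = √((0)² + (30)²) = √900 = 30
Perimeter = 29 + 5 + 7 + 25 + 30 = 96.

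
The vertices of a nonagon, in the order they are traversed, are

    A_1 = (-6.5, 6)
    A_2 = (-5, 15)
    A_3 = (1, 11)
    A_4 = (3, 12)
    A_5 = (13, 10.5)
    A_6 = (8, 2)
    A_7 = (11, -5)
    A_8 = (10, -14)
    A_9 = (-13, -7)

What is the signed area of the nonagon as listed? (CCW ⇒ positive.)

Apply the surveyor's formula: 2A = Σ (x_i·y_{i+1} − x_{i+1}·y_i), indices taken mod 9.
Σ = (-67.5) + (-70) + (-21) + (-124.5) + (-58) + (-62) + (-104) + (-252) + (-123.5) = -882.5
Signed area = Σ/2 = -441.25 (negative ⇒ clockwise traversal).

-441.25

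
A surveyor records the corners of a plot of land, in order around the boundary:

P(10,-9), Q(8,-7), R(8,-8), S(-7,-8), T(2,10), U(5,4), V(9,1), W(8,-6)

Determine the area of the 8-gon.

Apply the surveyor's formula: 2A = Σ (x_i·y_{i+1} − x_{i+1}·y_i), indices taken mod 8.
Σ = (2) + (-8) + (-120) + (-54) + (-42) + (-31) + (-62) + (-12) = -327
Area = |Σ|/2 = 163.5.

163.5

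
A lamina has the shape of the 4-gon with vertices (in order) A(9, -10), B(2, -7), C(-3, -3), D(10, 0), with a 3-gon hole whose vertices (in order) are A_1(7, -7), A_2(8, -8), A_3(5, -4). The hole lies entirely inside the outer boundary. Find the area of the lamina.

69.5

Outer boundary:
A→B: (9)(-7) − (2)(-10) = -43
B→C: (2)(-3) − (-3)(-7) = -27
C→D: (-3)(0) − (10)(-3) = 30
D→A: (10)(-10) − (9)(0) = -100
Σ = -140
Area = |Σ|/2 = 70.
Hole:
Apply the shoelace (surveyor's) formula: 2A = Σ (x_i·y_{i+1} − x_{i+1}·y_i), indices taken mod 3.
Σ = (0) + (8) + (-7) = 1
Area = |Σ|/2 = 0.5.
Net area = 70 − 0.5 = 69.5.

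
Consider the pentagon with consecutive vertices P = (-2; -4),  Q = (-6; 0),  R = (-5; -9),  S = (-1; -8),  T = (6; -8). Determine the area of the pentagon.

Σ = (-24) + (54) + (31) + (56) + (-40) = 77
Area = |Σ|/2 = 38.5.

38.5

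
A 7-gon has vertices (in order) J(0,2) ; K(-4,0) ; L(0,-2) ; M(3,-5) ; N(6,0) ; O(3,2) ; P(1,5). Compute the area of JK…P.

39.5

Σ = (8) + (8) + (6) + (30) + (12) + (13) + (2) = 79
Area = |Σ|/2 = 39.5.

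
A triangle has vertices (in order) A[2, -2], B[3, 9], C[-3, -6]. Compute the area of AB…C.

25.5

Apply the surveyor's formula: 2A = Σ (x_i·y_{i+1} − x_{i+1}·y_i), indices taken mod 3.
A→B: (2)(9) − (3)(-2) = 24
B→C: (3)(-6) − (-3)(9) = 9
C→A: (-3)(-2) − (2)(-6) = 18
Σ = 51
Area = |Σ|/2 = 25.5.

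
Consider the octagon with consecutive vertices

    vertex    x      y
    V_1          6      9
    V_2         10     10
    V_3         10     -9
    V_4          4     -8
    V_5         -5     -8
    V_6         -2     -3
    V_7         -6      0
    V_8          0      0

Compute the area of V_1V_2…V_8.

Apply the surveyor's formula: 2A = Σ (x_i·y_{i+1} − x_{i+1}·y_i), indices taken mod 8.
Cross-terms: -30, -190, -44, -72, -1, -18, 0, 0  ⇒  Σ = -355
Area = |Σ|/2 = 177.5.

177.5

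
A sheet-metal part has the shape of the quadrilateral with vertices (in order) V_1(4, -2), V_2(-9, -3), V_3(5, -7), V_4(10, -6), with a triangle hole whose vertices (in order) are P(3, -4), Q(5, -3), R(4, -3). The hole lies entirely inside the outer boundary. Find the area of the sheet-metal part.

Outer boundary:
Apply the shoelace formula: 2A = Σ (x_i·y_{i+1} − x_{i+1}·y_i), indices taken mod 4.
Σ = (-30) + (78) + (40) + (4) = 92
Area = |Σ|/2 = 46.
Hole:
Cross-terms: 11, -3, -7  ⇒  Σ = 1
Area = |Σ|/2 = 0.5.
Net area = 46 − 0.5 = 45.5.

45.5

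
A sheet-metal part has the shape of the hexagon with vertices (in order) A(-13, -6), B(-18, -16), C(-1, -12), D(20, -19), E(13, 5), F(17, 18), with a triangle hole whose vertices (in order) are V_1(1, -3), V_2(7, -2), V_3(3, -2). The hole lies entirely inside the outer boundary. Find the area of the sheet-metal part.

Outer boundary:
Apply Gauss's area formula: 2A = Σ (x_i·y_{i+1} − x_{i+1}·y_i), indices taken mod 6.
A→B: (-13)(-16) − (-18)(-6) = 100
B→C: (-18)(-12) − (-1)(-16) = 200
C→D: (-1)(-19) − (20)(-12) = 259
D→E: (20)(5) − (13)(-19) = 347
E→F: (13)(18) − (17)(5) = 149
F→A: (17)(-6) − (-13)(18) = 132
Σ = 1187
Area = |Σ|/2 = 593.5.
Hole:
Apply the shoelace (surveyor's) formula: 2A = Σ (x_i·y_{i+1} − x_{i+1}·y_i), indices taken mod 3.
V_1→V_2: (1)(-2) − (7)(-3) = 19
V_2→V_3: (7)(-2) − (3)(-2) = -8
V_3→V_1: (3)(-3) − (1)(-2) = -7
Σ = 4
Area = |Σ|/2 = 2.
Net area = 593.5 − 2 = 591.5.

591.5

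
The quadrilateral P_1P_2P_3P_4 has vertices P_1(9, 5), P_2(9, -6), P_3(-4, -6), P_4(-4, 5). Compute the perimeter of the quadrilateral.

48

|P_1P_2| = √((0)² + (-11)²) = √121 = 11
|P_2P_3| = √((-13)² + (0)²) = √169 = 13
|P_3P_4| = √((0)² + (11)²) = √121 = 11
|P_4P_1| = √((13)² + (0)²) = √169 = 13
Perimeter = 11 + 13 + 11 + 13 = 48.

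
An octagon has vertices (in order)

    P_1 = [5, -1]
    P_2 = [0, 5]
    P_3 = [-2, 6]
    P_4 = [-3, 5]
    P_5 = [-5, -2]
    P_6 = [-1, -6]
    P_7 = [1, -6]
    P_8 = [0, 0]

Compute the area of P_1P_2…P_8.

57

Apply the shoelace formula: 2A = Σ (x_i·y_{i+1} − x_{i+1}·y_i), indices taken mod 8.
Σ = (25) + (10) + (8) + (31) + (28) + (12) + (0) + (0) = 114
Area = |Σ|/2 = 57.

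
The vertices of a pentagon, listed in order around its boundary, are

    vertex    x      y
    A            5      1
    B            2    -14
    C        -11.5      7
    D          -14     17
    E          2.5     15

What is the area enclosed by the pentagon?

Apply the shoelace formula: 2A = Σ (x_i·y_{i+1} − x_{i+1}·y_i), indices taken mod 5.
Σ = (-72) + (-147) + (-97.5) + (-252.5) + (-72.5) = -641.5
Area = |Σ|/2 = 320.75.

320.75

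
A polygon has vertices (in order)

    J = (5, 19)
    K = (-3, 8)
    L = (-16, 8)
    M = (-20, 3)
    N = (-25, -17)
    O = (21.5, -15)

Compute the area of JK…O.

Apply the shoelace (surveyor's) formula: 2A = Σ (x_i·y_{i+1} − x_{i+1}·y_i), indices taken mod 6.
Σ = (97) + (104) + (112) + (415) + (740.5) + (483.5) = 1952
Area = |Σ|/2 = 976.

976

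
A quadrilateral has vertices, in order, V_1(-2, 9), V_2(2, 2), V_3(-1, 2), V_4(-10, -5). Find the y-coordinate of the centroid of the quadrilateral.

Apply the surveyor's formula. First the cross-terms c_i = x_i·y_{i+1} − x_{i+1}·y_i:
  -22, 6, 25, -100  ⇒  2A = -91, A = -45.5.
Then Σ (y_i + y_{i+1})·c_i = -693, so ȳ = -693 / (6·(-45.5)) = 33/13.

33/13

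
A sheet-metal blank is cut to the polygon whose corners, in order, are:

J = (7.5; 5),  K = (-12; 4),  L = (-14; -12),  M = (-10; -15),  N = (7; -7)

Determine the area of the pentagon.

321.25

Cross-terms: 90, 200, 90, 175, 87.5  ⇒  Σ = 642.5
Area = |Σ|/2 = 321.25.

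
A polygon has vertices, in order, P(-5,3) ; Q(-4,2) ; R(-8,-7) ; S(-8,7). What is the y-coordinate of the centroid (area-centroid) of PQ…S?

Apply Gauss's area formula. First the cross-terms c_i = x_i·y_{i+1} − x_{i+1}·y_i:
  2, 44, -112, 11  ⇒  2A = -55, A = -27.5.
Then Σ (y_i + y_{i+1})·c_i = -100, so ȳ = -100 / (6·(-27.5)) = 20/33.

20/33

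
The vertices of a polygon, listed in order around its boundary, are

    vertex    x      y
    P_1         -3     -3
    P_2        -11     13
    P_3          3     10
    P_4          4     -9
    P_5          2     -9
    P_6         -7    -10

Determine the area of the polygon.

Apply the surveyor's formula: 2A = Σ (x_i·y_{i+1} − x_{i+1}·y_i), indices taken mod 6.
Σ = (-72) + (-149) + (-67) + (-18) + (-83) + (-9) = -398
Area = |Σ|/2 = 199.

199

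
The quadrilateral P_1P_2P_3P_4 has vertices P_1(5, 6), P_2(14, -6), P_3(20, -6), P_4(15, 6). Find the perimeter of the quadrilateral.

|P_1P_2| = √((9)² + (-12)²) = √225 = 15
|P_2P_3| = √((6)² + (0)²) = √36 = 6
|P_3P_4| = √((-5)² + (12)²) = √169 = 13
|P_4P_1| = √((-10)² + (0)²) = √100 = 10
Perimeter = 15 + 6 + 13 + 10 = 44.

44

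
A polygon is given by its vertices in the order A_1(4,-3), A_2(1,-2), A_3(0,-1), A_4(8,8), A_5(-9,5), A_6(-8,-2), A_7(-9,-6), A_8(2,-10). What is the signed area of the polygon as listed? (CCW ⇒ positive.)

Apply Gauss's area formula: 2A = Σ (x_i·y_{i+1} − x_{i+1}·y_i), indices taken mod 8.
Σ = (-5) + (-1) + (8) + (112) + (58) + (30) + (102) + (34) = 338
Signed area = Σ/2 = 169 (positive ⇒ counter-clockwise traversal).

169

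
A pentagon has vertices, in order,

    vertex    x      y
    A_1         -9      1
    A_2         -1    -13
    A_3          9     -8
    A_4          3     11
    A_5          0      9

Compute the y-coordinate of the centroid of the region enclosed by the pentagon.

-129/79

Apply the shoelace (surveyor's) formula. First the cross-terms c_i = x_i·y_{i+1} − x_{i+1}·y_i:
  118, 125, 123, 27, 81  ⇒  2A = 474, A = 237.
Then Σ (y_i + y_{i+1})·c_i = -2322, so ȳ = -2322 / (6·237) = -129/79.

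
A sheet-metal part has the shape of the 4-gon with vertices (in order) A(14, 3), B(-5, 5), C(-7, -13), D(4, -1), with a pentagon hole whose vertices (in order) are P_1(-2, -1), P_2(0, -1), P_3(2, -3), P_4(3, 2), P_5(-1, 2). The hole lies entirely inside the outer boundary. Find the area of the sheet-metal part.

Outer boundary:
Apply the shoelace formula: 2A = Σ (x_i·y_{i+1} − x_{i+1}·y_i), indices taken mod 4.
Cross-terms: 85, 100, 59, 26  ⇒  Σ = 270
Area = |Σ|/2 = 135.
Hole:
Apply Gauss's area formula: 2A = Σ (x_i·y_{i+1} − x_{i+1}·y_i), indices taken mod 5.
P_1→P_2: (-2)(-1) − (0)(-1) = 2
P_2→P_3: (0)(-3) − (2)(-1) = 2
P_3→P_4: (2)(2) − (3)(-3) = 13
P_4→P_5: (3)(2) − (-1)(2) = 8
P_5→P_1: (-1)(-1) − (-2)(2) = 5
Σ = 30
Area = |Σ|/2 = 15.
Net area = 135 − 15 = 120.

120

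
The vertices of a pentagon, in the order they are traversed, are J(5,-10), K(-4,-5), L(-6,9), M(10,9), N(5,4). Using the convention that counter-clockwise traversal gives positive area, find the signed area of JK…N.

-175

Σ = (-65) + (-66) + (-144) + (-5) + (-70) = -350
Signed area = Σ/2 = -175 (negative ⇒ clockwise traversal).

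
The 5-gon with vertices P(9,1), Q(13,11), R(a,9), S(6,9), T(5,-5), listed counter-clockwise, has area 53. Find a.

The doubled signed area Σ (x_i y_{i+1} − x_{i+1} y_i) is linear in a.
With a=0 it equals 124; the coefficient of a is -2 (from the two edges through R).
So -2·a + 124 = 2·53 = 106 ⇒ a = 9.

9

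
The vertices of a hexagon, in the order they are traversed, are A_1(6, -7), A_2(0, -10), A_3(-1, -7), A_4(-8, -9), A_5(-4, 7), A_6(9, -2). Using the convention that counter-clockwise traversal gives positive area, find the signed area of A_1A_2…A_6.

-157.5

Apply the shoelace (surveyor's) formula: 2A = Σ (x_i·y_{i+1} − x_{i+1}·y_i), indices taken mod 6.
Σ = (-60) + (-10) + (-47) + (-92) + (-55) + (-51) = -315
Signed area = Σ/2 = -157.5 (negative ⇒ clockwise traversal).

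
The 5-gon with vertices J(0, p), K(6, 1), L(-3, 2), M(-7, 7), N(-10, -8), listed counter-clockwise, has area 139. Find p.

Write out the shoelace sum; only the two edges meeting at J involve p:
2·Area = [((-10)·p − 0·(-8)) + (0·1 − 6·p)] + 134
       = -16·p + 134 = 278
⇒ p = -9.

-9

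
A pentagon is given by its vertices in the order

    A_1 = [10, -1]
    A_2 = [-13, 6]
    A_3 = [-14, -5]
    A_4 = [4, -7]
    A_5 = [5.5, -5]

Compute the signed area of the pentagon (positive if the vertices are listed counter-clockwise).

Cross-terms: 47, 149, 118, 18.5, 44.5  ⇒  Σ = 377
Signed area = Σ/2 = 188.5 (positive ⇒ counter-clockwise traversal).

188.5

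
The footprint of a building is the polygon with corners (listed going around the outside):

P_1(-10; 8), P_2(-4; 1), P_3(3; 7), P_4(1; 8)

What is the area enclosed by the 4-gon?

48

Apply the shoelace (surveyor's) formula: 2A = Σ (x_i·y_{i+1} − x_{i+1}·y_i), indices taken mod 4.
Cross-terms: 22, -31, 17, 88  ⇒  Σ = 96
Area = |Σ|/2 = 48.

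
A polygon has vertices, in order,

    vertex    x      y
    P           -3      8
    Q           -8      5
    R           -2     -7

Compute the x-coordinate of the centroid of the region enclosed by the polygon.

Apply the shoelace formula. First the cross-terms c_i = x_i·y_{i+1} − x_{i+1}·y_i:
  49, 66, -37  ⇒  2A = 78, A = 39.
Then Σ (x_i + x_{i+1})·c_i = -1014, so x̄ = -1014 / (6·39) = -13/3.

-13/3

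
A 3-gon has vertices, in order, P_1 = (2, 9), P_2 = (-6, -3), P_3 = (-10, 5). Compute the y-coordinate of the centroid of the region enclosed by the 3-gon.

Apply the shoelace (surveyor's) formula. First the cross-terms c_i = x_i·y_{i+1} − x_{i+1}·y_i:
  48, -60, -100  ⇒  2A = -112, A = -56.
Then Σ (y_i + y_{i+1})·c_i = -1232, so ȳ = -1232 / (6·(-56)) = 11/3.

11/3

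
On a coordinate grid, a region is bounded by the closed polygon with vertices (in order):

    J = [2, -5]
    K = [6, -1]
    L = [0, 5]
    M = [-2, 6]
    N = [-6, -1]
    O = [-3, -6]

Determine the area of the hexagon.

Apply Gauss's area formula: 2A = Σ (x_i·y_{i+1} − x_{i+1}·y_i), indices taken mod 6.
Σ = (28) + (30) + (10) + (38) + (33) + (27) = 166
Area = |Σ|/2 = 83.

83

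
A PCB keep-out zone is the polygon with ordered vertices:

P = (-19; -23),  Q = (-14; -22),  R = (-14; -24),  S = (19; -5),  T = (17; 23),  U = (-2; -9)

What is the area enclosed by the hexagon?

470

Cross-terms: 96, 28, 526, 522, -107, -125  ⇒  Σ = 940
Area = |Σ|/2 = 470.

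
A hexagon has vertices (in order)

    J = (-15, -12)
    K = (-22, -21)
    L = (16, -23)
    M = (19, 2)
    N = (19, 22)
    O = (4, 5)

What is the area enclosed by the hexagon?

Apply Gauss's area formula: 2A = Σ (x_i·y_{i+1} − x_{i+1}·y_i), indices taken mod 6.
Cross-terms: 51, 842, 469, 380, 7, 27  ⇒  Σ = 1776
Area = |Σ|/2 = 888.

888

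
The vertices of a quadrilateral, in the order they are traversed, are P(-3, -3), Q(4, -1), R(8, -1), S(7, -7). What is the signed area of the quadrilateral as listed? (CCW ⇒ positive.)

Apply the shoelace formula: 2A = Σ (x_i·y_{i+1} − x_{i+1}·y_i), indices taken mod 4.
Cross-terms: 15, 4, -49, -42  ⇒  Σ = -72
Signed area = Σ/2 = -36 (negative ⇒ clockwise traversal).

-36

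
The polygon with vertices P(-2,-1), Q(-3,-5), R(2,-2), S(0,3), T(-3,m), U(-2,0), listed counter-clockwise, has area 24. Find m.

4

The doubled signed area Σ (x_i y_{i+1} − x_{i+1} y_i) is linear in m.
With m=0 it equals 40; the coefficient of m is 2 (from the two edges through T).
So 2·m + 40 = 2·24 = 48 ⇒ m = 4.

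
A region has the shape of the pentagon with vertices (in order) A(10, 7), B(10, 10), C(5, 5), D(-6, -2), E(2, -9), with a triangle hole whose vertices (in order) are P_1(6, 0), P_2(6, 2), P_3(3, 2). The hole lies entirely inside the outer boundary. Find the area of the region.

103

Outer boundary:
A→B: (10)(10) − (10)(7) = 30
B→C: (10)(5) − (5)(10) = 0
C→D: (5)(-2) − (-6)(5) = 20
D→E: (-6)(-9) − (2)(-2) = 58
E→A: (2)(7) − (10)(-9) = 104
Σ = 212
Area = |Σ|/2 = 106.
Hole:
Apply the shoelace (surveyor's) formula: 2A = Σ (x_i·y_{i+1} − x_{i+1}·y_i), indices taken mod 3.
P_1→P_2: (6)(2) − (6)(0) = 12
P_2→P_3: (6)(2) − (3)(2) = 6
P_3→P_1: (3)(0) − (6)(2) = -12
Σ = 6
Area = |Σ|/2 = 3.
Net area = 106 − 3 = 103.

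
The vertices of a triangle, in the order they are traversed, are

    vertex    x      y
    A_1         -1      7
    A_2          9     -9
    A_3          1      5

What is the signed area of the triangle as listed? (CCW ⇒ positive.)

Apply Gauss's area formula: 2A = Σ (x_i·y_{i+1} − x_{i+1}·y_i), indices taken mod 3.
Σ = (-54) + (54) + (12) = 12
Signed area = Σ/2 = 6 (positive ⇒ counter-clockwise traversal).

6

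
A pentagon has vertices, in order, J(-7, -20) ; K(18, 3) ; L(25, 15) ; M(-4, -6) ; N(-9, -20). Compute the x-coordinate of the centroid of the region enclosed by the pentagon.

1541/255

Apply the shoelace formula. First the cross-terms c_i = x_i·y_{i+1} − x_{i+1}·y_i:
  339, 195, -90, 26, 40  ⇒  2A = 510, A = 255.
Then Σ (x_i + x_{i+1})·c_i = 9246, so x̄ = 9246 / (6·255) = 1541/255.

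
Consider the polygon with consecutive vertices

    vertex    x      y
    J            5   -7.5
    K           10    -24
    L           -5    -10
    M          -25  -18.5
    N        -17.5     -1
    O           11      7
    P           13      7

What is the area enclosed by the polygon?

Cross-terms: -45, -220, -157.5, -298.75, -111.5, -14, -132.5  ⇒  Σ = -979.25
Area = |Σ|/2 = 489.625.

489.625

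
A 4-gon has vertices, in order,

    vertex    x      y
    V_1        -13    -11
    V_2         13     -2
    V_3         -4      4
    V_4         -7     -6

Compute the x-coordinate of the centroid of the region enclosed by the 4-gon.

-13/66

Apply the surveyor's formula. First the cross-terms c_i = x_i·y_{i+1} − x_{i+1}·y_i:
  169, 44, 52, -1  ⇒  2A = 264, A = 132.
Then Σ (x_i + x_{i+1})·c_i = -156, so x̄ = -156 / (6·132) = -13/66.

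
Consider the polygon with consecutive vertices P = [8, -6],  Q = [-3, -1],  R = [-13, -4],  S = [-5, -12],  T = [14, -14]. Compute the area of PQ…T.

Apply Gauss's area formula: 2A = Σ (x_i·y_{i+1} − x_{i+1}·y_i), indices taken mod 5.
Σ = (-26) + (-1) + (136) + (238) + (28) = 375
Area = |Σ|/2 = 187.5.

187.5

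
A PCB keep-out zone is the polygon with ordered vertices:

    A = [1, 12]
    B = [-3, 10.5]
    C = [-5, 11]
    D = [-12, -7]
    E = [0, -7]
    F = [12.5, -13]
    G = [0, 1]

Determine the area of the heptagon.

208

A→B: (1)(10.5) − (-3)(12) = 46.5
B→C: (-3)(11) − (-5)(10.5) = 19.5
C→D: (-5)(-7) − (-12)(11) = 167
D→E: (-12)(-7) − (0)(-7) = 84
E→F: (0)(-13) − (12.5)(-7) = 87.5
F→G: (12.5)(1) − (0)(-13) = 12.5
G→A: (0)(12) − (1)(1) = -1
Σ = 416
Area = |Σ|/2 = 208.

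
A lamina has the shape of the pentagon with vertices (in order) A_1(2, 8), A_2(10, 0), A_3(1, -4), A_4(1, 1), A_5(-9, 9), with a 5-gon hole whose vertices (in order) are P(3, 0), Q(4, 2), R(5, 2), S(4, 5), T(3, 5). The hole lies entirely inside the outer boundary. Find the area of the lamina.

88

Outer boundary:
Σ = (-80) + (-40) + (5) + (18) + (-90) = -187
Area = |Σ|/2 = 93.5.
Hole:
Σ = (6) + (-2) + (17) + (5) + (-15) = 11
Area = |Σ|/2 = 5.5.
Net area = 93.5 − 5.5 = 88.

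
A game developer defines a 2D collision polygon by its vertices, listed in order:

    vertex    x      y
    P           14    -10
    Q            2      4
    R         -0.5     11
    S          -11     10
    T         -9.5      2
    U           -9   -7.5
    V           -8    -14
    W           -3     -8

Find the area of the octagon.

304.125

Apply the surveyor's formula: 2A = Σ (x_i·y_{i+1} − x_{i+1}·y_i), indices taken mod 8.
P→Q: (14)(4) − (2)(-10) = 76
Q→R: (2)(11) − (-0.5)(4) = 24
R→S: (-0.5)(10) − (-11)(11) = 116
S→T: (-11)(2) − (-9.5)(10) = 73
T→U: (-9.5)(-7.5) − (-9)(2) = 89.25
U→V: (-9)(-14) − (-8)(-7.5) = 66
V→W: (-8)(-8) − (-3)(-14) = 22
W→P: (-3)(-10) − (14)(-8) = 142
Σ = 608.25
Area = |Σ|/2 = 304.125.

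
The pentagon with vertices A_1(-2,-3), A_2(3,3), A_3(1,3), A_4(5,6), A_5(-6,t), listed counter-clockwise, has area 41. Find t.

4

The doubled signed area Σ (x_i y_{i+1} − x_{i+1} y_i) is linear in t.
With t=0 it equals 54; the coefficient of t is 7 (from the two edges through A_5).
So 7·t + 54 = 2·41 = 82 ⇒ t = 4.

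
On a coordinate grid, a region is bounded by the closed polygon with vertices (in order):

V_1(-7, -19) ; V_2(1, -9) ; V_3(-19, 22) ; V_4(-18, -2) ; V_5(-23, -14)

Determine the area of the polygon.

Σ = (82) + (-149) + (434) + (206) + (339) = 912
Area = |Σ|/2 = 456.

456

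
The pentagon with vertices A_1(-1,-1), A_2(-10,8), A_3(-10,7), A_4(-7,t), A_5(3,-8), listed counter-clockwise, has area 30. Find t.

Write out the shoelace sum; only the two edges meeting at A_4 involve t:
2·Area = [((-10)·t − (-7)·7) + ((-7)·(-8) − 3·t)] + -19
       = -13·t + 86 = 60
⇒ t = 2.

2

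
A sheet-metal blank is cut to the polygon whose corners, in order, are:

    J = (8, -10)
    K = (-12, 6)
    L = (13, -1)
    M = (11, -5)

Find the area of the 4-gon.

Apply the shoelace formula: 2A = Σ (x_i·y_{i+1} − x_{i+1}·y_i), indices taken mod 4.
Σ = (-72) + (-66) + (-54) + (-70) = -262
Area = |Σ|/2 = 131.

131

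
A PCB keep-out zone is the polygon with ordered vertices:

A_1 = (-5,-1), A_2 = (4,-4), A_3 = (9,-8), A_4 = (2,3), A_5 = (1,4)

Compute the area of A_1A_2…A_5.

47.5

A_1→A_2: (-5)(-4) − (4)(-1) = 24
A_2→A_3: (4)(-8) − (9)(-4) = 4
A_3→A_4: (9)(3) − (2)(-8) = 43
A_4→A_5: (2)(4) − (1)(3) = 5
A_5→A_1: (1)(-1) − (-5)(4) = 19
Σ = 95
Area = |Σ|/2 = 47.5.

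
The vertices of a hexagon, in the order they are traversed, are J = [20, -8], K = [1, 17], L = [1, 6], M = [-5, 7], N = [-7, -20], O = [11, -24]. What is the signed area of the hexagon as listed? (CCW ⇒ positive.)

Σ = (348) + (-11) + (37) + (149) + (388) + (392) = 1303
Signed area = Σ/2 = 651.5 (positive ⇒ counter-clockwise traversal).

651.5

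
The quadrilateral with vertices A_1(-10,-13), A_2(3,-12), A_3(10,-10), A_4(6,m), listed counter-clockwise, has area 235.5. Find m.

Write out the shoelace sum; only the two edges meeting at A_4 involve m:
2·Area = [(10·m − 6·(-10)) + (6·(-13) − (-10)·m)] + 249
       = 20·m + 231 = 471
⇒ m = 12.

12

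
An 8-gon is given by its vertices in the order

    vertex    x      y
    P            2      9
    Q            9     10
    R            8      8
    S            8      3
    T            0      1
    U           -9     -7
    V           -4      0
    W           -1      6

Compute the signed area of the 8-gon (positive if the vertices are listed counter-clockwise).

-82.5

Σ = (-61) + (-8) + (-40) + (8) + (9) + (-28) + (-24) + (-21) = -165
Signed area = Σ/2 = -82.5 (negative ⇒ clockwise traversal).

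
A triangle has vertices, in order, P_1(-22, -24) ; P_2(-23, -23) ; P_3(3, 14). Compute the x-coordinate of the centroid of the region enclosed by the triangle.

-14

Apply the shoelace (surveyor's) formula. First the cross-terms c_i = x_i·y_{i+1} − x_{i+1}·y_i:
  -46, -253, 236  ⇒  2A = -63, A = -31.5.
Then Σ (x_i + x_{i+1})·c_i = 2646, so x̄ = 2646 / (6·(-31.5)) = -14.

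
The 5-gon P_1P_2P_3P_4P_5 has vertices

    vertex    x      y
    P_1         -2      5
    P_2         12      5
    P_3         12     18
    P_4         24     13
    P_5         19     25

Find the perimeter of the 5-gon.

82

|P_1P_2| = √((14)² + (0)²) = √196 = 14
|P_2P_3| = √((0)² + (13)²) = √169 = 13
|P_3P_4| = √((12)² + (-5)²) = √169 = 13
|P_4P_5| = √((-5)² + (12)²) = √169 = 13
|P_5P_1| = √((-21)² + (-20)²) = √841 = 29
Perimeter = 14 + 13 + 13 + 13 + 29 = 82.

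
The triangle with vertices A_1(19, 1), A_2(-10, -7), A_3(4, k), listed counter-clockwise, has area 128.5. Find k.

Write out the shoelace sum; only the two edges meeting at A_3 involve k:
2·Area = [((-10)·k − 4·(-7)) + (4·1 − 19·k)] + -123
       = -29·k + -91 = 257
⇒ k = -12.

-12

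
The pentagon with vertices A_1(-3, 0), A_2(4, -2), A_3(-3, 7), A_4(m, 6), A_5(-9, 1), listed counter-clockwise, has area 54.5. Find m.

The doubled signed area Σ (x_i y_{i+1} − x_{i+1} y_i) is linear in m.
With m=0 it equals 67; the coefficient of m is -6 (from the two edges through A_4).
So -6·m + 67 = 2·54.5 = 109 ⇒ m = -7.

-7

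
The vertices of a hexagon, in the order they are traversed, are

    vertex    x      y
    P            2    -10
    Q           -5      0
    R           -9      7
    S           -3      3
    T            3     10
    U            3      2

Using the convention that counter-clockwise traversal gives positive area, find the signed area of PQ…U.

-94

Cross-terms: -50, -35, -6, -39, -24, -34  ⇒  Σ = -188
Signed area = Σ/2 = -94 (negative ⇒ clockwise traversal).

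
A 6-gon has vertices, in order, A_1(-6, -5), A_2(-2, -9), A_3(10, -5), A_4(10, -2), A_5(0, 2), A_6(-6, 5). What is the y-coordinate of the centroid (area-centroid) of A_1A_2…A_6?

-51/19

Apply the shoelace formula. First the cross-terms c_i = x_i·y_{i+1} − x_{i+1}·y_i:
  44, 100, 30, 20, 12, 60  ⇒  2A = 266, A = 133.
Then Σ (y_i + y_{i+1})·c_i = -2142, so ȳ = -2142 / (6·133) = -51/19.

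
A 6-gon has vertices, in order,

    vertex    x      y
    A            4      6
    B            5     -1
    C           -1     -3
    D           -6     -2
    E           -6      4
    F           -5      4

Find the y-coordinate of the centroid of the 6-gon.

295/228

Apply the shoelace (surveyor's) formula. First the cross-terms c_i = x_i·y_{i+1} − x_{i+1}·y_i:
  -34, -16, -16, -36, -4, -46  ⇒  2A = -152, A = -76.
Then Σ (y_i + y_{i+1})·c_i = -590, so ȳ = -590 / (6·(-76)) = 295/228.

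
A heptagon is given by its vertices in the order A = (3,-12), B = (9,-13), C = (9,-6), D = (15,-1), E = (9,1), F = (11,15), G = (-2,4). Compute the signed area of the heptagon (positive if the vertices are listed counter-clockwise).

Apply Gauss's area formula: 2A = Σ (x_i·y_{i+1} − x_{i+1}·y_i), indices taken mod 7.
A→B: (3)(-13) − (9)(-12) = 69
B→C: (9)(-6) − (9)(-13) = 63
C→D: (9)(-1) − (15)(-6) = 81
D→E: (15)(1) − (9)(-1) = 24
E→F: (9)(15) − (11)(1) = 124
F→G: (11)(4) − (-2)(15) = 74
G→A: (-2)(-12) − (3)(4) = 12
Σ = 447
Signed area = Σ/2 = 223.5 (positive ⇒ counter-clockwise traversal).

223.5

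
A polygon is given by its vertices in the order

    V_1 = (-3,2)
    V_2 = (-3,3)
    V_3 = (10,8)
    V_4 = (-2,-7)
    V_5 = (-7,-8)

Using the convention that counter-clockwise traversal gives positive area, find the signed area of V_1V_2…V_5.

Apply the shoelace formula: 2A = Σ (x_i·y_{i+1} − x_{i+1}·y_i), indices taken mod 5.
V_1→V_2: (-3)(3) − (-3)(2) = -3
V_2→V_3: (-3)(8) − (10)(3) = -54
V_3→V_4: (10)(-7) − (-2)(8) = -54
V_4→V_5: (-2)(-8) − (-7)(-7) = -33
V_5→V_1: (-7)(2) − (-3)(-8) = -38
Σ = -182
Signed area = Σ/2 = -91 (negative ⇒ clockwise traversal).

-91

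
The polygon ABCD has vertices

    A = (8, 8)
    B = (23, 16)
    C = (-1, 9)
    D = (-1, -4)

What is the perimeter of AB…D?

|AB| = √((15)² + (8)²) = √289 = 17
|BC| = √((-24)² + (-7)²) = √625 = 25
|CD| = √((0)² + (-13)²) = √169 = 13
|DA| = √((9)² + (12)²) = √225 = 15
Perimeter = 17 + 25 + 13 + 15 = 70.

70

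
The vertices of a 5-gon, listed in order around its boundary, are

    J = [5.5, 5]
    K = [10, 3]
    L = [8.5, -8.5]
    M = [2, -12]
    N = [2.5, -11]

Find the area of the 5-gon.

74

Apply the shoelace (surveyor's) formula: 2A = Σ (x_i·y_{i+1} − x_{i+1}·y_i), indices taken mod 5.
Σ = (-33.5) + (-110.5) + (-85) + (8) + (73) = -148
Area = |Σ|/2 = 74.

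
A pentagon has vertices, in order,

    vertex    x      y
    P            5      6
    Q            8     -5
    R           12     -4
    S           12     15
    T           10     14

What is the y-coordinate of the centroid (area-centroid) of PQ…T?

835/191

Apply the shoelace (surveyor's) formula. First the cross-terms c_i = x_i·y_{i+1} − x_{i+1}·y_i:
  -73, 28, 228, 18, -10  ⇒  2A = 191, A = 95.5.
Then Σ (y_i + y_{i+1})·c_i = 2505, so ȳ = 2505 / (6·95.5) = 835/191.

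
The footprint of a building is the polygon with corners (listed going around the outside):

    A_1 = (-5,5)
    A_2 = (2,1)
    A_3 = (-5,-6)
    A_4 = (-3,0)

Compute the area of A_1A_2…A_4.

27.5

Σ = (-15) + (-7) + (-18) + (-15) = -55
Area = |Σ|/2 = 27.5.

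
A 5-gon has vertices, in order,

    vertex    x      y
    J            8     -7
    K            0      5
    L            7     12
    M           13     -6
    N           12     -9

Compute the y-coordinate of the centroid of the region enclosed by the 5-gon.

1.328

Apply the shoelace formula. First the cross-terms c_i = x_i·y_{i+1} − x_{i+1}·y_i:
  40, -35, -198, -45, -12  ⇒  2A = -250, A = -125.
Then Σ (y_i + y_{i+1})·c_i = -996, so ȳ = -996 / (6·(-125)) = 1.328.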